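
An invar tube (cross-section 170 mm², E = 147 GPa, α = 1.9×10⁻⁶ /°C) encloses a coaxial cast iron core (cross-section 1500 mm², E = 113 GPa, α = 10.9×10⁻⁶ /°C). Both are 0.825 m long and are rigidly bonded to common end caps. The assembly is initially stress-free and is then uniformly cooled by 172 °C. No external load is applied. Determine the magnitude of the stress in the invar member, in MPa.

σ ≈ 198 MPa (compressive)

Both members must finish at the same length. With the larger α, the cast iron tends to over-contract; the plates restrain it, putting the cast iron in tension and the invar in compression. With no external load the two internal forces are equal and opposite, magnitude P.
Setting the final lengths equal and cancelling L: (α₁ − α₂)ΔT = P/(A₁E₁) + P/(A₂E₂).
|α₁ − α₂|·ΔT = 9×10⁻⁶ × 172 = 0.001548.
1/(A₁E₁) + 1/(A₂E₂) = 1/(170×147×10³) + 1/(1500×113×10³) = 4.592×10⁻⁸ N⁻¹.
So P = 0.001548 / 4.592×10⁻⁸ = 33.71 kN.
σ_{invar} = P/A₁ = 33710/170 = 198.3 MPa, compressive.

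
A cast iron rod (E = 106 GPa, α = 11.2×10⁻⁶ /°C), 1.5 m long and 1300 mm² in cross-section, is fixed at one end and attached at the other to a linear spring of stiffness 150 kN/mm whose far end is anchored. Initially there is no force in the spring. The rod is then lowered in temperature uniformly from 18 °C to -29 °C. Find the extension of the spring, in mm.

δ ≈ 0.3 mm

The unrestrained thermal change is αΔT L = 11.2×10⁻⁶ × 47 × 1500 = 0.7896 mm.
With a force P in the spring, the elastic change of the rod is PL/(AE) and that of the spring is P/k; compatibility requires their sum to equal δ_free.
So P = δ_free / [L/(AE) + 1/k] = 0.7896 / [ 1500/(1300×106×10³) + 1/(150×10³) ].
P = 0.7896 / 1.755×10⁻⁵ = 44990 N.
Spring extension = P/k = 44990/(150×10³) = 0.2999 mm.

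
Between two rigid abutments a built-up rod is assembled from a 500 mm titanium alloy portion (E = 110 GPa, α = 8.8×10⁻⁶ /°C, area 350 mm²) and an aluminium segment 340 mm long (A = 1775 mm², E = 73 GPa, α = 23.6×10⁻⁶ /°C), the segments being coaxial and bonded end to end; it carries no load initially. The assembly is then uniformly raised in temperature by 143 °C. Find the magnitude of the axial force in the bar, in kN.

With the walls removed the bar would change length by δ_free = Σ αᵢΔT Lᵢ = 8.8×10⁻⁶×143×500 + 23.6×10⁻⁶×143×340 = 1.777 mm.
The walls prevent any net length change, so an axial force P (same in every segment) develops. Compatibility: P · Σ Lᵢ/(AᵢEᵢ) = δ_free.
The series flexibility is Σ Lᵢ/(AᵢEᵢ) = 500/(350×110×10³) + 340/(1775×73×10³) = 1.561×10⁻⁵ mm/N.
Hence P = δ_free / Σ(L/AE) = 1.777/1.561×10⁻⁵ = 113.8 kN (compressive).

P ≈ 114 kN (compressive)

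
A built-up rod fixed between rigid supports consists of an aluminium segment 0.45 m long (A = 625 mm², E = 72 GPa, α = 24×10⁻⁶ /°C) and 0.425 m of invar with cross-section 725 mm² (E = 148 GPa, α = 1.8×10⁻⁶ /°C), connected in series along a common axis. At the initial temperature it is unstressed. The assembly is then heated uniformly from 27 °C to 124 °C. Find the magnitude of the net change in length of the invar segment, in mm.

|ΔL| ≈ 0.244 mm

Free thermal expansion of the whole bar: Σ αᵢΔT Lᵢ = 24×10⁻⁶×97×450 + 1.8×10⁻⁶×97×425 = 1.122 mm.
The walls prevent any net length change, so an axial force P (same in every segment) develops. Compatibility: P · Σ Lᵢ/(AᵢEᵢ) = δ_free.
Σ Lᵢ/(AᵢEᵢ) = 450/(625×72×10³) + 425/(725×148×10³) = 1.396×10⁻⁵ mm/N.
P = 1.122 / 1.396×10⁻⁵ = 80350 N = 80.35 kN, compressive.
For the invar segment, free thermal change = 1.8×10⁻⁶×97×425 = 0.0742 mm and elastic change from P = 80350×425/(725×148×10³) = 0.3183 mm; these oppose, so the net change is 0.244 mm (segment shortens).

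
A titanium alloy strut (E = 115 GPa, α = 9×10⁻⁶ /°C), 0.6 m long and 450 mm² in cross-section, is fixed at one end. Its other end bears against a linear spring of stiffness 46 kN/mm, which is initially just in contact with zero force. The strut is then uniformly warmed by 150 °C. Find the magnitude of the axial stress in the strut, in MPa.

If the spring were absent the strut would lengthen by αΔT L = 9×10⁻⁶ × 150 × 600 = 0.81 mm.
Let P be the compressive force at the spring. The strut shortens elastically by PL/(AE) and the spring compresses by P/k; together these equal δ_free.
P [ L/(AE) + 1/k ] = δ_free → P [ 600/(450×115×10³) + 1/(46×10³) ] = 0.81.
P = 0.81 / 3.333×10⁻⁵ = 24300 N.
σ = P/A = 24300/450 = 54 MPa.

σ ≈ 54 MPa (compressive)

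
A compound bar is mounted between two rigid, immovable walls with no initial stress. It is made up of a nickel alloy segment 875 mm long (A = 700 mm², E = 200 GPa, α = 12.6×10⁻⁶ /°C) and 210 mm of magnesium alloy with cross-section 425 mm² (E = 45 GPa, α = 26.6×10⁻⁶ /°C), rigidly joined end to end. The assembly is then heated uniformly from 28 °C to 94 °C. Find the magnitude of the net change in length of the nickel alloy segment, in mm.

|ΔL| ≈ 0.33 mm

If the supports were absent, the total length change would be Σ αᵢΔT Lᵢ = 12.6×10⁻⁶×66×875 + 26.6×10⁻⁶×66×210 = 1.096 mm.
Since the ends are fixed, an axial force P builds up, equal in every segment, with P · Σ Lᵢ/(AᵢEᵢ) = δ_free.
Σ Lᵢ/(AᵢEᵢ) = 875/(700×200×10³) + 210/(425×45×10³) = 1.723×10⁻⁵ mm/N.
P = 1.096 / 1.723×10⁻⁵ = 63630 N = 63.63 kN, compressive.
For the nickel alloy segment, free thermal change = 12.6×10⁻⁶×66×875 = 0.7276 mm and elastic change from P = 63630×875/(700×200×10³) = 0.3977 mm; these oppose, so the net change is 0.33 mm (segment lengthens).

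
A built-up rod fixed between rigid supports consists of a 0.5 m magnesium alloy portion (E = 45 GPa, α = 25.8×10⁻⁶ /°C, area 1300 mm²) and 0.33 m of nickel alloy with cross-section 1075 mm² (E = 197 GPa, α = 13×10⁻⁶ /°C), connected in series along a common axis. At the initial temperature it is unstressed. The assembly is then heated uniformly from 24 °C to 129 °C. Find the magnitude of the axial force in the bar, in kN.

If the supports were absent, the total length change would be Σ αᵢΔT Lᵢ = 25.8×10⁻⁶×105×500 + 13×10⁻⁶×105×330 = 1.805 mm.
The rigid supports impose zero overall length change; the single axial force P common to all segments must satisfy P Σ Lᵢ/(AᵢEᵢ) = δ_free.
Σ Lᵢ/(AᵢEᵢ) = 500/(1300×45×10³) + 330/(1075×197×10³) = 1.011×10⁻⁵ mm/N.
P = 1.805 / 1.011×10⁻⁵ = 178600 N = 178.6 kN, compressive.

P ≈ 179 kN (compressive)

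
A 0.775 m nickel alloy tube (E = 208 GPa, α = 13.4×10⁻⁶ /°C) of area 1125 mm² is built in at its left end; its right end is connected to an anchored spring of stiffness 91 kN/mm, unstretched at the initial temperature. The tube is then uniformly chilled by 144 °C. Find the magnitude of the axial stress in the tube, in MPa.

σ ≈ 93 MPa (tensile)

Free thermal contraction: δ_free = αΔT L = 13.4×10⁻⁶ × 144 × 775 = 1.495 mm.
With a force P in the spring, the elastic change of the tube is PL/(AE) and that of the spring is P/k; compatibility requires their sum to equal δ_free.
So P = δ_free / [L/(AE) + 1/k] = 1.495 / [ 775/(1125×208×10³) + 1/(91×10³) ].
P = 1.495 / 1.43×10⁻⁵ = 104600 N.
σ = P/A = 104600/1125 = 92.95 MPa.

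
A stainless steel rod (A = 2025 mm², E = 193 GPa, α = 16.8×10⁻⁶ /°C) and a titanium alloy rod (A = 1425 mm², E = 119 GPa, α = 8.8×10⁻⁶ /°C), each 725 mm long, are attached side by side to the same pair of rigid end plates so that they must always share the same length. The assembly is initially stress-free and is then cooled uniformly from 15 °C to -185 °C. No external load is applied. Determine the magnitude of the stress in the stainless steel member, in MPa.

The stainless steel has the larger α, so on cooling it would change length more than the titanium alloy if both were free. The rigid plates force a common final length, so the stainless steel is put into tension and the titanium alloy into compression, with equal and opposite forces P (no external load).
Compatibility of the two members (thermal + elastic change equal): (α₁ − α₂)ΔT = P·[1/(A₁E₁) + 1/(A₂E₂)].
|α₁ − α₂|·ΔT = 8×10⁻⁶ × 200 = 0.0016.
1/(A₁E₁) + 1/(A₂E₂) = 1/(2025×193×10³) + 1/(1425×119×10³) = 8.456×10⁻⁹ N⁻¹.
P = 0.0016 / 8.456×10⁻⁹ = 189200 N = 189.2 kN.
σ_{stainless steel} = P/A₁ = 189200/2025 = 93.44 MPa, tensile.

σ ≈ 93.4 MPa (tensile)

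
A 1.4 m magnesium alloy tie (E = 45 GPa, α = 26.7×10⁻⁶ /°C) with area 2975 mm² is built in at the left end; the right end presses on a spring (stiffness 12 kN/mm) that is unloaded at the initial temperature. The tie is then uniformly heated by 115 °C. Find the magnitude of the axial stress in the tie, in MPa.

σ ≈ 15.4 MPa (compressive)

If the spring were absent the tie would lengthen by αΔT L = 26.7×10⁻⁶ × 115 × 1400 = 4.299 mm.
Let P be the compressive force at the spring. The tie shortens elastically by PL/(AE) and the spring compresses by P/k; together these equal δ_free.
P [ L/(AE) + 1/k ] = δ_free → P [ 1400/(2975×45×10³) + 1/(12×10³) ] = 4.299.
P = 4.299 / 9.379×10⁻⁵ = 45830 N.
σ = P/A = 45830/2975 = 15.41 MPa.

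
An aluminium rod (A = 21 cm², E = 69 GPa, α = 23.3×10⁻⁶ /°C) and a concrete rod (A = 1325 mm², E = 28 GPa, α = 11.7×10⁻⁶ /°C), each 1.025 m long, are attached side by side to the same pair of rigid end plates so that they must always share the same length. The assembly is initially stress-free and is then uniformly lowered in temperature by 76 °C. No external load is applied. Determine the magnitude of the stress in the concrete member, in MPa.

σ ≈ 19.7 MPa (compressive)

Both members must finish at the same length. With the larger α, the aluminium tends to over-contract; the plates restrain it, putting the aluminium in tension and the concrete in compression. With no external load the two internal forces are equal and opposite, magnitude P.
Compatibility of the two members (thermal + elastic change equal): (α₁ − α₂)ΔT = P·[1/(A₁E₁) + 1/(A₂E₂)].
|α₁ − α₂|·ΔT = 11.6×10⁻⁶ × 76 = 0.0008816.
1/(A₁E₁) + 1/(A₂E₂) = 1/(2100×69×10³) + 1/(1325×28×10³) = 3.386×10⁻⁸ N⁻¹.
So P = 0.0008816 / 3.386×10⁻⁸ = 26.04 kN.
σ_{concrete} = P/A₂ = 26040/1325 = 19.65 MPa, compressive.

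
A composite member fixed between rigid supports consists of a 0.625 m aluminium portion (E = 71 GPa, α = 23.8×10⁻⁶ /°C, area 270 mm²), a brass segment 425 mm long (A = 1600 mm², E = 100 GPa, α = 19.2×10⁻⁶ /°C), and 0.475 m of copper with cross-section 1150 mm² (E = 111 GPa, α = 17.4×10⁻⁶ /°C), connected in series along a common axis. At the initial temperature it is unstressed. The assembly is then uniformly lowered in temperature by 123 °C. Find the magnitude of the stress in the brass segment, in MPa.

If the supports were absent, the total length change would be Σ αᵢΔT Lᵢ = 23.8×10⁻⁶×123×625 + 19.2×10⁻⁶×123×425 + 17.4×10⁻⁶×123×475 = 3.85 mm.
The walls prevent any net length change, so an axial force P (same in every segment) develops. Compatibility: P · Σ Lᵢ/(AᵢEᵢ) = δ_free.
Σ Lᵢ/(AᵢEᵢ) = 625/(270×71×10³) + 425/(1600×100×10³) + 475/(1150×111×10³) = 3.898×10⁻⁵ mm/N.
P = 3.85 / 3.898×10⁻⁵ = 98770 N = 98.77 kN, tensile.
σ_{brass} = P / A = 98770 / 1600 = 61.73 MPa.

σ ≈ 61.7 MPa (tensile)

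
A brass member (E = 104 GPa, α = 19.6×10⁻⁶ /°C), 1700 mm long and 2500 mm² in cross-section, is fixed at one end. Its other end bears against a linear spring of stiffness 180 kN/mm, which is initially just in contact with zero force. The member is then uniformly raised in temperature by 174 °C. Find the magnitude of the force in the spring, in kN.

The unrestrained thermal change is αΔT L = 19.6×10⁻⁶ × 174 × 1700 = 5.798 mm.
Let P be the compressive force at the spring. The member shortens elastically by PL/(AE) and the spring compresses by P/k; together these equal δ_free.
P [ L/(AE) + 1/k ] = δ_free → P [ 1700/(2500×104×10³) + 1/(180×10³) ] = 5.798.
P = 5.798 / 1.209×10⁻⁵ = 479400 N.

P ≈ 479 kN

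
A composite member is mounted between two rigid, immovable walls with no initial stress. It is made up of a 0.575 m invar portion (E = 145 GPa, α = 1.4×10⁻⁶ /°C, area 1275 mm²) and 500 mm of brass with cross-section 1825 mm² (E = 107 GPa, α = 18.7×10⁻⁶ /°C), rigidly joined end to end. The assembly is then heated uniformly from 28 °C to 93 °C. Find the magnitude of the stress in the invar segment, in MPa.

Free thermal expansion of the whole bar: Σ αᵢΔT Lᵢ = 1.4×10⁻⁶×65×575 + 18.7×10⁻⁶×65×500 = 0.6601 mm.
The rigid supports impose zero overall length change; the single axial force P common to all segments must satisfy P Σ Lᵢ/(AᵢEᵢ) = δ_free.
The series flexibility is Σ Lᵢ/(AᵢEᵢ) = 575/(1275×145×10³) + 500/(1825×107×10³) = 5.671×10⁻⁶ mm/N.
So P = 0.6601 / 5.671×10⁻⁶ = 116.4 kN, compressive.
σ_{invar} = P / A = 116400 / 1275 = 91.29 MPa.

σ ≈ 91.3 MPa (compressive)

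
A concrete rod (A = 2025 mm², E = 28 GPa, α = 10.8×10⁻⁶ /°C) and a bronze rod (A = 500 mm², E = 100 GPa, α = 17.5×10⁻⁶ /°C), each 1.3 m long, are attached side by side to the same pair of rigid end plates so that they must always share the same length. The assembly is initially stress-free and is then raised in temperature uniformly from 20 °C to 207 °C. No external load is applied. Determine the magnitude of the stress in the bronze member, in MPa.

Equilibrium of a rigid end plate with no external load gives equal and opposite internal forces ±P in the two members. Since α_{bronze} > α_{concrete}, heating drives the bronze into compression and the concrete into tension.
Setting the final lengths equal and cancelling L: (α₁ − α₂)ΔT = P/(A₁E₁) + P/(A₂E₂).
|α₁ − α₂|·ΔT = 6.7×10⁻⁶ × 187 = 0.001253.
1/(A₁E₁) + 1/(A₂E₂) = 1/(2025×28×10³) + 1/(500×100×10³) = 3.764×10⁻⁸ N⁻¹.
P = 0.001253 / 3.764×10⁻⁸ = 33290 N = 33.29 kN.
σ_{bronze} = P/A₂ = 33290/500 = 66.58 MPa, compressive.

σ ≈ 66.6 MPa (compressive)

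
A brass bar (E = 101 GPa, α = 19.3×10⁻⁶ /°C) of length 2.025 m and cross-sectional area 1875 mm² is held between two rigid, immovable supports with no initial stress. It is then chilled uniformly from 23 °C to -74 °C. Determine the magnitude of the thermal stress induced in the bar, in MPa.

With length fixed, the mechanical strain must cancel the thermal strain αΔT = 19.3×10⁻⁶ × 97 = 1872.1×10⁻⁶.
σ = EαΔT = 101×10³ × 19.3×10⁻⁶ × 97 = 189.1 MPa (tensile; the bar is trying to contract).

σ ≈ 189 MPa (tensile)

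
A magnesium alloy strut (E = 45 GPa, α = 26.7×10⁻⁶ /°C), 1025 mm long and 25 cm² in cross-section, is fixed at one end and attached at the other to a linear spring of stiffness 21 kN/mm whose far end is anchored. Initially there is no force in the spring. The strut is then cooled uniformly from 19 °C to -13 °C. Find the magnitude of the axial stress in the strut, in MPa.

σ ≈ 6.17 MPa (tensile)

The unrestrained thermal change is αΔT L = 26.7×10⁻⁶ × 32 × 1025 = 0.8758 mm.
Let P be the tensile force in the spring. The strut extends elastically by PL/(AE) and the spring stretches by P/k; together these equal δ_free.
P [ L/(AE) + 1/k ] = δ_free → P [ 1025/(2500×45×10³) + 1/(21×10³) ] = 0.8758.
P = 0.8758 / 5.673×10⁻⁵ = 15440 N.
σ = P/A = 15440/2500 = 6.175 MPa.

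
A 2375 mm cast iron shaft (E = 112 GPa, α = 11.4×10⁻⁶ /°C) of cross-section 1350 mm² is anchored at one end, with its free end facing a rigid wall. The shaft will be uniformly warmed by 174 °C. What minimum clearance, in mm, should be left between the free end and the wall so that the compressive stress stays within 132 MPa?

Free expansion if unrestrained: δ_free = αΔT L = 11.4×10⁻⁶ × 174 × 2375 = 4.711 mm.
At the allowable stress the elastic shortening the wall may impose is σL/E = 132 × 2375 / (112×10³) = 2.799 mm.
So the gap has to take up the difference, g_min = δ_free − σL/E = 4.711 − 2.799 = 1.912 mm.

g ≈ 1.91 mm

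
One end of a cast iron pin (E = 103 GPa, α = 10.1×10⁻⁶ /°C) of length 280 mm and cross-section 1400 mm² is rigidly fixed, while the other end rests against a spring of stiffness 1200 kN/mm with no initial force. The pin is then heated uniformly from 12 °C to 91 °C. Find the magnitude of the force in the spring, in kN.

P ≈ 80.5 kN

Free thermal expansion: δ_free = αΔT L = 10.1×10⁻⁶ × 79 × 280 = 0.2234 mm.
With a force P in the spring, the elastic change of the pin is PL/(AE) and that of the spring is P/k; compatibility requires their sum to equal δ_free.
So P = δ_free / [L/(AE) + 1/k] = 0.2234 / [ 280/(1400×103×10³) + 1/(1200×10³) ].
P = 0.2234 / 2.775×10⁻⁶ = 80510 N.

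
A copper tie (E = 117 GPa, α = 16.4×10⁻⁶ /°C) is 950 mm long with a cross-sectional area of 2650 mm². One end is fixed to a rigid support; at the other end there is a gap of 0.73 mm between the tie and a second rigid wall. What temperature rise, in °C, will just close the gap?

ΔT ≈ 46.9 °C

Contact occurs when the free expansion equals the gap: αΔT L = 0.73 mm.
So ΔT = g/(αL) = 0.73/(16.4×10⁻⁶ × 950) = 46.85 °C.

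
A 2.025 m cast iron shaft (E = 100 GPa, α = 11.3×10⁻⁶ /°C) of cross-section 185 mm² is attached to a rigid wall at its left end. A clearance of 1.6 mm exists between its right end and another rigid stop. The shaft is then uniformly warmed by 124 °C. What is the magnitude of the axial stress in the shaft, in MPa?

If the wall were absent the shaft would grow by αΔT L = 11.3×10⁻⁶ × 124 × 2025 = 2.837 mm.
The gap closes (δ_free > 1.6 mm) and the wall then resists a further 2.837 − 1.6 = 1.237 mm of expansion.
So σ = E(δ_free − g)/L = 100×10³ × 1.237/2025 = 61.11 MPa.

σ ≈ 61.1 MPa (compressive)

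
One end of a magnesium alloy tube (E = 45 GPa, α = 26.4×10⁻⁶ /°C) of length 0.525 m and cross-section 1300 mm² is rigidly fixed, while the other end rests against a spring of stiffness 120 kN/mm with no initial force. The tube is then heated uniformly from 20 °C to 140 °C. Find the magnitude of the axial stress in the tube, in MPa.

σ ≈ 73.9 MPa (compressive)

If the spring were absent the tube would lengthen by αΔT L = 26.4×10⁻⁶ × 120 × 525 = 1.663 mm.
With a force P in the spring, the elastic change of the tube is PL/(AE) and that of the spring is P/k; compatibility requires their sum to equal δ_free.
P [ L/(AE) + 1/k ] = δ_free → P [ 525/(1300×45×10³) + 1/(120×10³) ] = 1.663.
P = 1.663 / 1.731×10⁻⁵ = 96100 N.
σ = P/A = 96100/1300 = 73.92 MPa.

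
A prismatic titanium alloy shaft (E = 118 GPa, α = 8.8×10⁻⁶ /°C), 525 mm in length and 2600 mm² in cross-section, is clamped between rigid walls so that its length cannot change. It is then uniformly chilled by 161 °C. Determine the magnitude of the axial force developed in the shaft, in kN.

P ≈ 435 kN (tensile)

The ends cannot move, so σ = EαΔT = 118×10³ × 8.8×10⁻⁶ × 161 = 167.2 MPa.
Axial force P = σA = 167.2 × 2600 = 434700 N = 434.7 kN, tensile.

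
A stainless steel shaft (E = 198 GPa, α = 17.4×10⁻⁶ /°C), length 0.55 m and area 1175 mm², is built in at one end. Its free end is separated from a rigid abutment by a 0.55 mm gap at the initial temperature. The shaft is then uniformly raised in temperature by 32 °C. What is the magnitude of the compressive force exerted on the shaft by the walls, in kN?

Unrestrained expansion: δ_free = αΔT L = 17.4×10⁻⁶ × 32 × 550 = 0.3062 mm.
This is smaller than the 0.55 mm clearance, so the shaft expands freely without reaching the stop — the stress is zero.

P ≈ 0 kN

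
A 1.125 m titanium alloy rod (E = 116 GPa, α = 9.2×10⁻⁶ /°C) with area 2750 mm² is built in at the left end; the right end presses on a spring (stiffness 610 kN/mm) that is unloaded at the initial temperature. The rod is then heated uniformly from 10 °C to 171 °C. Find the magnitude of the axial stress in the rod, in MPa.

If the spring were absent the rod would lengthen by αΔT L = 9.2×10⁻⁶ × 161 × 1125 = 1.666 mm.
Let P be the compressive force at the spring. The rod shortens elastically by PL/(AE) and the spring compresses by P/k; together these equal δ_free.
P [ L/(AE) + 1/k ] = δ_free → P [ 1125/(2750×116×10³) + 1/(610×10³) ] = 1.666.
P = 1.666 / 5.166×10⁻⁶ = 322600 N.
σ = P/A = 322600/2750 = 117.3 MPa.

σ ≈ 117 MPa (compressive)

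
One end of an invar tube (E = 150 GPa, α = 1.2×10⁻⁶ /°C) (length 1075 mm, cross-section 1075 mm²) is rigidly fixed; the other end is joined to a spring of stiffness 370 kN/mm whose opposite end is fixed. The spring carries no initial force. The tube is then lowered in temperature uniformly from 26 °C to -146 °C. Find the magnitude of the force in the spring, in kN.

If the spring were absent the tube would shorten by αΔT L = 1.2×10⁻⁶ × 172 × 1075 = 0.2219 mm.
Let P be the tensile force in the spring. The tube extends elastically by PL/(AE) and the spring stretches by P/k; together these equal δ_free.
So P = δ_free / [L/(AE) + 1/k] = 0.2219 / [ 1075/(1075×150×10³) + 1/(370×10³) ].
P = 0.2219 / 9.369×10⁻⁶ = 23680 N.

P ≈ 23.7 kN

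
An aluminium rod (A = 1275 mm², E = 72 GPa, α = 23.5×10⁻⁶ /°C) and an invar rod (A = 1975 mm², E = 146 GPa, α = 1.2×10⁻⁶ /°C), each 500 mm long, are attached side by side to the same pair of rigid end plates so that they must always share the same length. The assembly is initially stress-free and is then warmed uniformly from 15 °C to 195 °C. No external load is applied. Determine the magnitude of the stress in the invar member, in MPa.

Both members must finish at the same length. With the larger α, the aluminium tends to over-expand; the plates restrain it, putting the aluminium in compression and the invar in tension. With no external load the two internal forces are equal and opposite, magnitude P.
Equating the net (thermal + elastic) strains gives |α₁ − α₂|·ΔT = P·[1/(A₁E₁) + 1/(A₂E₂)].
|α₁ − α₂|·ΔT = 22.3×10⁻⁶ × 180 = 0.004014.
1/(A₁E₁) + 1/(A₂E₂) = 1/(1275×72×10³) + 1/(1975×146×10³) = 1.436×10⁻⁸ N⁻¹.
So P = 0.004014 / 1.436×10⁻⁸ = 279.5 kN.
σ_{invar} = P/A₂ = 279500/1975 = 141.5 MPa, tensile.

σ ≈ 142 MPa (tensile)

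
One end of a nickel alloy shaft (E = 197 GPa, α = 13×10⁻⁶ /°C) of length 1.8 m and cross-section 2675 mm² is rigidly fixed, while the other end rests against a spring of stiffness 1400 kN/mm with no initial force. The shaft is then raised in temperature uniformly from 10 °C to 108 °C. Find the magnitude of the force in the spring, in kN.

P ≈ 555 kN

The unrestrained thermal change is αΔT L = 13×10⁻⁶ × 98 × 1800 = 2.293 mm.
Let P be the compressive force at the spring. The shaft shortens elastically by PL/(AE) and the spring compresses by P/k; together these equal δ_free.
So P = δ_free / [L/(AE) + 1/k] = 2.293 / [ 1800/(2675×197×10³) + 1/(1400×10³) ].
P = 2.293 / 4.13×10⁻⁶ = 555300 N.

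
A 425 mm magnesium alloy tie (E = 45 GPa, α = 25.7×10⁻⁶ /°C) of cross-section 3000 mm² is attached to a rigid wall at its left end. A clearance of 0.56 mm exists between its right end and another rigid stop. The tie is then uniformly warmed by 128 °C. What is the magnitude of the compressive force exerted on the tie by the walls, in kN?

If the wall were absent the tie would grow by αΔT L = 25.7×10⁻⁶ × 128 × 425 = 1.398 mm.
This exceeds the 0.56 mm gap, so the wall pushes back. The portion of expansion that must be recovered elastically is δ_free − gap = 1.398 − 0.56 = 0.8381 mm.
That suppressed elongation corresponds to σ = E·Δ/L = 45×10³ × 0.8381/425 = 88.74 MPa.
Force on the wall = σA = 88.74 × 3000 mm² = 266.2 kN.

P ≈ 266 kN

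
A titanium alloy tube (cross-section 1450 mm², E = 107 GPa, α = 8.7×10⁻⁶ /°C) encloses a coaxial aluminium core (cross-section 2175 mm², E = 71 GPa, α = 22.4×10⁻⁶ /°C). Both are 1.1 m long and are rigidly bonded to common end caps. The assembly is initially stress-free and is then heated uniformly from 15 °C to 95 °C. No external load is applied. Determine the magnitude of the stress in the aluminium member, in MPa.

Both members must finish at the same length. With the larger α, the aluminium tends to over-expand; the plates restrain it, putting the aluminium in compression and the titanium alloy in tension. With no external load the two internal forces are equal and opposite, magnitude P.
Setting the final lengths equal and cancelling L: (α₁ − α₂)ΔT = P/(A₁E₁) + P/(A₂E₂).
|α₁ − α₂|·ΔT = 13.7×10⁻⁶ × 80 = 0.001096.
1/(A₁E₁) + 1/(A₂E₂) = 1/(1450×107×10³) + 1/(2175×71×10³) = 1.292×10⁻⁸ N⁻¹.
So P = 0.001096 / 1.292×10⁻⁸ = 84.82 kN.
σ_{aluminium} = P/A₂ = 84820/2175 = 39 MPa, compressive.

σ ≈ 39 MPa (compressive)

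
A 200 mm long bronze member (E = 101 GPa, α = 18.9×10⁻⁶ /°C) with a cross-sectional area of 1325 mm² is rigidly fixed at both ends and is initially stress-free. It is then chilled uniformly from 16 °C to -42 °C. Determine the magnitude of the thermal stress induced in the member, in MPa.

σ ≈ 111 MPa (tensile)

With length fixed, the mechanical strain must cancel the thermal strain αΔT = 18.9×10⁻⁶ × 58 = 1096.2×10⁻⁶.
The stress required to suppress this strain is σ = Eε = 101×10³ × 1096.2×10⁻⁶ = 110.7 MPa, tensile since the member is trying to contract.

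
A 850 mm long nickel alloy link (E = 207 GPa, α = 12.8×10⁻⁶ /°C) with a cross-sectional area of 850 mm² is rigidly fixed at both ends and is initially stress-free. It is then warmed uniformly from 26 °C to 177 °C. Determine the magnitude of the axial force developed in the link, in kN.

Full restraint means ε = 0, so the stress is σ = EαΔT = 207×10³ × 12.8×10⁻⁶ × 151 = 400.1 MPa.
P = AEαΔT = 850 × 207×10³ × 12.8×10⁻⁶ × 151 = 340.1 kN (compressive).

P ≈ 340 kN (compressive)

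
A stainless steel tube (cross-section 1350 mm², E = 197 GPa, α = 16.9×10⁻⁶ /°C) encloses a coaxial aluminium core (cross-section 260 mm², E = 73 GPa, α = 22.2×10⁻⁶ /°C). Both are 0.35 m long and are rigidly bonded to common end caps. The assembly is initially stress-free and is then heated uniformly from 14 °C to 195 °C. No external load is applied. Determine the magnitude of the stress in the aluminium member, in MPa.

Both members must finish at the same length. With the larger α, the aluminium tends to over-expand; the plates restrain it, putting the aluminium in compression and the stainless steel in tension. With no external load the two internal forces are equal and opposite, magnitude P.
Setting the final lengths equal and cancelling L: (α₁ − α₂)ΔT = P/(A₁E₁) + P/(A₂E₂).
|α₁ − α₂|·ΔT = 5.3×10⁻⁶ × 181 = 0.0009593.
1/(A₁E₁) + 1/(A₂E₂) = 1/(1350×197×10³) + 1/(260×73×10³) = 5.645×10⁻⁸ N⁻¹.
So P = 0.0009593 / 5.645×10⁻⁸ = 16.99 kN.
σ_{aluminium} = P/A₂ = 16990/260 = 65.36 MPa, compressive.

σ ≈ 65.4 MPa (compressive)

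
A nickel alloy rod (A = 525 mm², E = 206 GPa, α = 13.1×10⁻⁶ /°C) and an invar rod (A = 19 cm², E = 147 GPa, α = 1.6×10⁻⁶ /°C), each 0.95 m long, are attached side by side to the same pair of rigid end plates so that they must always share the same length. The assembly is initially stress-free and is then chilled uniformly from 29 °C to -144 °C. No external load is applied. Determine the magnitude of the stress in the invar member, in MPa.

Both members must finish at the same length. With the larger α, the nickel alloy tends to over-contract; the plates restrain it, putting the nickel alloy in tension and the invar in compression. With no external load the two internal forces are equal and opposite, magnitude P.
Setting the final lengths equal and cancelling L: (α₁ − α₂)ΔT = P/(A₁E₁) + P/(A₂E₂).
|α₁ − α₂|·ΔT = 11.5×10⁻⁶ × 173 = 0.001989.
1/(A₁E₁) + 1/(A₂E₂) = 1/(525×206×10³) + 1/(1900×147×10³) = 1.283×10⁻⁸ N⁻¹.
P = 0.001989 / 1.283×10⁻⁸ = 155100 N = 155.1 kN.
σ_{invar} = P/A₂ = 155100/1900 = 81.63 MPa, compressive.

σ ≈ 81.6 MPa (compressive)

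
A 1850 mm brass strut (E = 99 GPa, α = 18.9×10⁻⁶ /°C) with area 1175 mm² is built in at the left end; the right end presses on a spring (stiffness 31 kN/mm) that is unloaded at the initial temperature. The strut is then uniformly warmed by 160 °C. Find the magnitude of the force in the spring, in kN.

The unrestrained thermal change is αΔT L = 18.9×10⁻⁶ × 160 × 1850 = 5.594 mm.
With a force P in the spring, the elastic change of the strut is PL/(AE) and that of the spring is P/k; compatibility requires their sum to equal δ_free.
P [ L/(AE) + 1/k ] = δ_free → P [ 1850/(1175×99×10³) + 1/(31×10³) ] = 5.594.
P = 5.594 / 4.816×10⁻⁵ = 116200 N.

P ≈ 116 kN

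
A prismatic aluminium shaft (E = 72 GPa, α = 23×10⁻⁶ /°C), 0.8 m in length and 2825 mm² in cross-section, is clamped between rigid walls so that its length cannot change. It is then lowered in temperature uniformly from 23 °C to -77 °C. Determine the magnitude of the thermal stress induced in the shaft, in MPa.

With length fixed, the mechanical strain must cancel the thermal strain αΔT = 23×10⁻⁶ × 100 = 2300×10⁻⁶.
σ = EαΔT = 72×10³ × 23×10⁻⁶ × 100 = 165.6 MPa (tensile; the shaft is trying to contract).

σ ≈ 166 MPa (tensile)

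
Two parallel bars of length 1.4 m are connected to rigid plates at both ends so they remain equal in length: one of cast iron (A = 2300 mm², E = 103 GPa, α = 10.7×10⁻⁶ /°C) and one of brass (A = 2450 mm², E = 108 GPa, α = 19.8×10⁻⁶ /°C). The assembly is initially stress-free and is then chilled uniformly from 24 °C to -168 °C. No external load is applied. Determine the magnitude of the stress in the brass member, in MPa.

σ ≈ 89.1 MPa (tensile)

Equilibrium of a rigid end plate with no external load gives equal and opposite internal forces ±P in the two members. Since α_{brass} > α_{cast iron}, cooling drives the brass into tension and the cast iron into compression.
Equating the net (thermal + elastic) strains gives |α₁ − α₂|·ΔT = P·[1/(A₁E₁) + 1/(A₂E₂)].
|α₁ − α₂|·ΔT = 9.1×10⁻⁶ × 192 = 0.001747.
1/(A₁E₁) + 1/(A₂E₂) = 1/(2300×103×10³) + 1/(2450×108×10³) = 8×10⁻⁹ N⁻¹.
So P = 0.001747 / 8×10⁻⁹ = 218.4 kN.
σ_{brass} = P/A₂ = 218400/2450 = 89.14 MPa, tensile.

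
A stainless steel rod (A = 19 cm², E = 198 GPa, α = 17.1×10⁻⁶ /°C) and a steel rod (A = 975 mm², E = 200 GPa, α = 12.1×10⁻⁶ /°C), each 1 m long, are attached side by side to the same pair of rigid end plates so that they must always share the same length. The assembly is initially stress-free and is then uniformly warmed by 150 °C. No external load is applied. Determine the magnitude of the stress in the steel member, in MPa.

The stainless steel has the larger α, so on heating it would change length more than the steel if both were free. The rigid plates force a common final length, so the stainless steel is put into compression and the steel into tension, with equal and opposite forces P (no external load).
Setting the final lengths equal and cancelling L: (α₁ − α₂)ΔT = P/(A₁E₁) + P/(A₂E₂).
|α₁ − α₂|·ΔT = 5×10⁻⁶ × 150 = 0.00075.
1/(A₁E₁) + 1/(A₂E₂) = 1/(1900×198×10³) + 1/(975×200×10³) = 7.786×10⁻⁹ N⁻¹.
So P = 0.00075 / 7.786×10⁻⁹ = 96.32 kN.
σ_{steel} = P/A₂ = 96320/975 = 98.79 MPa, tensile.

σ ≈ 98.8 MPa (tensile)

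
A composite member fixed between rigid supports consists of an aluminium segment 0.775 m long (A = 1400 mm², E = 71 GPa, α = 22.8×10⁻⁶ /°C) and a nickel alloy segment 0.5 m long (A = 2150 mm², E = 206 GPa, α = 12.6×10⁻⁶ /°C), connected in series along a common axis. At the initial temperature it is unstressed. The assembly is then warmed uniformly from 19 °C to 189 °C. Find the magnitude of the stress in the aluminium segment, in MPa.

If the supports were absent, the total length change would be Σ αᵢΔT Lᵢ = 22.8×10⁻⁶×170×775 + 12.6×10⁻⁶×170×500 = 4.075 mm.
The walls prevent any net length change, so an axial force P (same in every segment) develops. Compatibility: P · Σ Lᵢ/(AᵢEᵢ) = δ_free.
Σ Lᵢ/(AᵢEᵢ) = 775/(1400×71×10³) + 500/(2150×206×10³) = 8.926×10⁻⁶ mm/N.
So P = 4.075 / 8.926×10⁻⁶ = 456.5 kN, compressive.
σ_{aluminium} = P / A = 456500 / 1400 = 326.1 MPa.

σ ≈ 326 MPa (compressive)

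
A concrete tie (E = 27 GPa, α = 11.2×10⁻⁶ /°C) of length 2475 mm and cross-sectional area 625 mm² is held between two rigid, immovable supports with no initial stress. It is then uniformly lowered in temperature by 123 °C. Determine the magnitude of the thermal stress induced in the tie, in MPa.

The supports are rigid, so the total axial strain is zero. The restrained thermal strain is ε = αΔT = 11.2×10⁻⁶ × 123 = 1377.6×10⁻⁶.
The stress required to suppress this strain is σ = Eε = 27×10³ × 1377.6×10⁻⁶ = 37.2 MPa, tensile since the tie is trying to contract.

σ ≈ 37.2 MPa (tensile)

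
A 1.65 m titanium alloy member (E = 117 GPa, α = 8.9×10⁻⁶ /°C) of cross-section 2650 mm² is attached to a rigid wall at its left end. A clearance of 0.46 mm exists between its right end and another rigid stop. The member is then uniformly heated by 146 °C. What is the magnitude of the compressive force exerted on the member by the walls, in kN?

P ≈ 316 kN

Unrestrained expansion: δ_free = αΔT L = 8.9×10⁻⁶ × 146 × 1650 = 2.144 mm.
This exceeds the 0.46 mm gap, so the wall pushes back. The portion of expansion that must be recovered elastically is δ_free − gap = 2.144 − 0.46 = 1.684 mm.
Compatibility: PL/(AE) = 1.684 mm, so σ = P/A = E × (1.684/1650) = 119.4 MPa.
Force on the wall = σA = 119.4 × 2650 mm² = 316.4 kN.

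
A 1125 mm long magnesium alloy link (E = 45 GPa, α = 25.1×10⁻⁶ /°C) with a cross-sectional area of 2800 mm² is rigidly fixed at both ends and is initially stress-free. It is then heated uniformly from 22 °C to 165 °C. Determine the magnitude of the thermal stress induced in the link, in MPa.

σ ≈ 162 MPa (compressive)

The supports are rigid, so the total axial strain is zero. The restrained thermal strain is ε = αΔT = 25.1×10⁻⁶ × 143 = 3589.3×10⁻⁶.
Hence σ = E·αΔT = 45×10³ × 3589.3×10⁻⁶ = 161.5 MPa, compressive.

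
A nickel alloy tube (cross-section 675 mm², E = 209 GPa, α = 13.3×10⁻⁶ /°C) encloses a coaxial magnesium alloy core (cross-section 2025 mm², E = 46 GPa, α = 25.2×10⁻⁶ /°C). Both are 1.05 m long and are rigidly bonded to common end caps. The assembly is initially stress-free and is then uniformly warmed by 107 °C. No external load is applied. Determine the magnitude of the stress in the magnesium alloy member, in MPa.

σ ≈ 35.3 MPa (compressive)

Equilibrium of a rigid end plate with no external load gives equal and opposite internal forces ±P in the two members. Since α_{magnesium alloy} > α_{nickel alloy}, heating drives the magnesium alloy into compression and the nickel alloy into tension.
Equating the net (thermal + elastic) strains gives |α₁ − α₂|·ΔT = P·[1/(A₁E₁) + 1/(A₂E₂)].
|α₁ − α₂|·ΔT = 11.9×10⁻⁶ × 107 = 0.001273.
1/(A₁E₁) + 1/(A₂E₂) = 1/(675×209×10³) + 1/(2025×46×10³) = 1.782×10⁻⁸ N⁻¹.
So P = 0.001273 / 1.782×10⁻⁸ = 71.44 kN.
σ_{magnesium alloy} = P/A₂ = 71440/2025 = 35.28 MPa, compressive.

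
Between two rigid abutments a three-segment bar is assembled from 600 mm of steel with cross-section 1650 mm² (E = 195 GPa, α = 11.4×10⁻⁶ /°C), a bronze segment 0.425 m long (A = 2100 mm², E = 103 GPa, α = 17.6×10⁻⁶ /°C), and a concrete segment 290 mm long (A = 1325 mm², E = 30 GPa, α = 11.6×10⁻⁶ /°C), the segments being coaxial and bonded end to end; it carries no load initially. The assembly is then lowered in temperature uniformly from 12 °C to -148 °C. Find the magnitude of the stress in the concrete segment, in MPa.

Free thermal contraction of the whole bar: Σ αᵢΔT Lᵢ = 11.4×10⁻⁶×160×600 + 17.6×10⁻⁶×160×425 + 11.6×10⁻⁶×160×290 = 2.829 mm.
The walls prevent any net length change, so an axial force P (same in every segment) develops. Compatibility: P · Σ Lᵢ/(AᵢEᵢ) = δ_free.
Σ Lᵢ/(AᵢEᵢ) = 600/(1650×195×10³) + 425/(2100×103×10³) + 290/(1325×30×10³) = 1.113×10⁻⁵ mm/N.
So P = 2.829 / 1.113×10⁻⁵ = 254.3 kN, tensile.
σ_{concrete} = P / A = 254300 / 1325 = 191.9 MPa.

σ ≈ 192 MPa (tensile)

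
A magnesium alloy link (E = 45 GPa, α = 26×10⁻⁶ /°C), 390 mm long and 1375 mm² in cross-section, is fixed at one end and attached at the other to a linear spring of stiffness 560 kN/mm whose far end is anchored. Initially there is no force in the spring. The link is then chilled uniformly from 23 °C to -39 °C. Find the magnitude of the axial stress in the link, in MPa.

σ ≈ 56.5 MPa (tensile)

If the spring were absent the link would shorten by αΔT L = 26×10⁻⁶ × 62 × 390 = 0.6287 mm.
With a force P in the spring, the elastic change of the link is PL/(AE) and that of the spring is P/k; compatibility requires their sum to equal δ_free.
So P = δ_free / [L/(AE) + 1/k] = 0.6287 / [ 390/(1375×45×10³) + 1/(560×10³) ].
P = 0.6287 / 8.089×10⁻⁶ = 77720 N.
σ = P/A = 77720/1375 = 56.53 MPa.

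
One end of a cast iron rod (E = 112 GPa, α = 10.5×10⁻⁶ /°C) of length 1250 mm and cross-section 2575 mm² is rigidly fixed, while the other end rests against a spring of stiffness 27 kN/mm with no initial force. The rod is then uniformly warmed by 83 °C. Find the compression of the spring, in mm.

The unrestrained thermal change is αΔT L = 10.5×10⁻⁶ × 83 × 1250 = 1.089 mm.
Let P be the compressive force at the spring. The rod shortens elastically by PL/(AE) and the spring compresses by P/k; together these equal δ_free.
P [ L/(AE) + 1/k ] = δ_free → P [ 1250/(2575×112×10³) + 1/(27×10³) ] = 1.089.
P = 1.089 / 4.137×10⁻⁵ = 26330 N.
Spring compression = P/k = 26330/(27×10³) = 0.9752 mm.

δ ≈ 0.975 mm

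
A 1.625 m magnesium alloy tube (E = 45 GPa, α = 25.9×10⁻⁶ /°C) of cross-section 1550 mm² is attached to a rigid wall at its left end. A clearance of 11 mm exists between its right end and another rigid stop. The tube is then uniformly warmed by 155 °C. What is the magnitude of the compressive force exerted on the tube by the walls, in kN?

P ≈ 0 kN

Unrestrained expansion: δ_free = αΔT L = 25.9×10⁻⁶ × 155 × 1625 = 6.524 mm.
This is smaller than the 11 mm clearance, so the tube expands freely without reaching the stop — the stress is zero.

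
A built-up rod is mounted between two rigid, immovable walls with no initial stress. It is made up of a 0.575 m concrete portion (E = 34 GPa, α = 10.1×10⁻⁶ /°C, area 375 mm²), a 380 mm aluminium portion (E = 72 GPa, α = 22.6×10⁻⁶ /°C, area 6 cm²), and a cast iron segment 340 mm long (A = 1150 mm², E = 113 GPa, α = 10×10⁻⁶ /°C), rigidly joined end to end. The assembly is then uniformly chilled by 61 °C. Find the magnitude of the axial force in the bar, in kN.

P ≈ 19.2 kN (tensile)

With the walls removed the bar would change length by δ_free = Σ αᵢΔT Lᵢ = 10.1×10⁻⁶×61×575 + 22.6×10⁻⁶×61×380 + 10×10⁻⁶×61×340 = 1.086 mm.
Since the ends are fixed, an axial force P builds up, equal in every segment, with P · Σ Lᵢ/(AᵢEᵢ) = δ_free.
The series flexibility is Σ Lᵢ/(AᵢEᵢ) = 575/(375×34×10³) + 380/(600×72×10³) + 340/(1150×113×10³) = 5.651×10⁻⁵ mm/N.
P = 1.086 / 5.651×10⁻⁵ = 19210 N = 19.21 kN, tensile.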